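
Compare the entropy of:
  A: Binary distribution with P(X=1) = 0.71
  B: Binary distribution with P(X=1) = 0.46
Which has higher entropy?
B

For binary distributions, entropy is maximized at p=0.5 and decreases as p moves toward 0 or 1.

H(A) = H(0.71) = 0.8687 bits
H(B) = H(0.46) = 0.9954 bits

Distribution B (p=0.46) is closer to uniform (p=0.5), so it has higher entropy.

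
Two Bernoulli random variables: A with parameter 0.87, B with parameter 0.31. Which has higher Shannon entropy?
B

For binary distributions, entropy is maximized at p=0.5 and decreases as p moves toward 0 or 1.

H(A) = H(0.87) = 0.5574 bits
H(B) = H(0.31) = 0.8932 bits

Distribution B (p=0.31) is closer to uniform (p=0.5), so it has higher entropy.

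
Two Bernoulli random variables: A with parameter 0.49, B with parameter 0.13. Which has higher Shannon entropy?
A

For binary distributions, entropy is maximized at p=0.5 and decreases as p moves toward 0 or 1.

H(A) = H(0.49) = 0.9997 bits
H(B) = H(0.13) = 0.5574 bits

Distribution A (p=0.49) is closer to uniform (p=0.5), so it has higher entropy.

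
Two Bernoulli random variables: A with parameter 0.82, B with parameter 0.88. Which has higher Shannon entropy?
A

For binary distributions, entropy is maximized at p=0.5 and decreases as p moves toward 0 or 1.

H(A) = H(0.82) = 0.6801 bits
H(B) = H(0.88) = 0.5294 bits

Distribution A (p=0.82) is closer to uniform (p=0.5), so it has higher entropy.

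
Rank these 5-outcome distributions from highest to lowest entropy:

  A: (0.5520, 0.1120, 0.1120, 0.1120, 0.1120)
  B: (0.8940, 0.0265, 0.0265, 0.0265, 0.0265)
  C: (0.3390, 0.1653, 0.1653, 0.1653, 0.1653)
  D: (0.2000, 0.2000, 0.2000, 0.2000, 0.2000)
D > C > A > B

Key insight: Entropy is maximized by uniform distributions and minimized by concentrated distributions.

Entropies:
  H(A) = 1.8882 bits
  H(B) = 0.6997 bits
  H(C) = 2.2459 bits
  H(D) = 2.3219 bits

Ranking: D > C > A > B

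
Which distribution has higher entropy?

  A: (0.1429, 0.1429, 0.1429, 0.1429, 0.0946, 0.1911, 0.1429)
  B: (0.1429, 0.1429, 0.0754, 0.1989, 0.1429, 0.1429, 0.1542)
A

Both distributions are close to uniform, making this a harder comparison.

H(A) = 2.7834 bits
H(B) = 2.7648 bits

The distribution closer to uniform has higher entropy.
Answer: A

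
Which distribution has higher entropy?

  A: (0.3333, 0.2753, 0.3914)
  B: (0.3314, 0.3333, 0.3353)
B

Both distributions are close to uniform, making this a harder comparison.

H(A) = 1.5703 bits
H(B) = 1.5849 bits

The distribution closer to uniform has higher entropy.
Answer: B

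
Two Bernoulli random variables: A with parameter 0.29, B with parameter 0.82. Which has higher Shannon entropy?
A

For binary distributions, entropy is maximized at p=0.5 and decreases as p moves toward 0 or 1.

H(A) = H(0.29) = 0.8687 bits
H(B) = H(0.82) = 0.6801 bits

Distribution A (p=0.29) is closer to uniform (p=0.5), so it has higher entropy.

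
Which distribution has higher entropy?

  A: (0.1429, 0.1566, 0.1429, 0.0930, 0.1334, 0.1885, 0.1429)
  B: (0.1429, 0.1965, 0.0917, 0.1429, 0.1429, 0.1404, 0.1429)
A

Both distributions are close to uniform, making this a harder comparison.

H(A) = 2.7821 bits
H(B) = 2.7792 bits

The distribution closer to uniform has higher entropy.
Answer: A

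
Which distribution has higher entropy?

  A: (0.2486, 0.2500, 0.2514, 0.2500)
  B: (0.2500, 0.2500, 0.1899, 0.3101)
A

Both distributions are close to uniform, making this a harder comparison.

H(A) = 2.0000 bits
H(B) = 1.9790 bits

The distribution closer to uniform has higher entropy.
Answer: A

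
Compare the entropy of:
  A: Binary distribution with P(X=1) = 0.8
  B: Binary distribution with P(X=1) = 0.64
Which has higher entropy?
B

For binary distributions, entropy is maximized at p=0.5 and decreases as p moves toward 0 or 1.

H(A) = H(0.8) = 0.7219 bits
H(B) = H(0.64) = 0.9427 bits

Distribution B (p=0.64) is closer to uniform (p=0.5), so it has higher entropy.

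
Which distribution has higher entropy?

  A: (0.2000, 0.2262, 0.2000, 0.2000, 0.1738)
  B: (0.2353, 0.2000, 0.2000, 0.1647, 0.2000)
A

Both distributions are close to uniform, making this a harder comparison.

H(A) = 2.3170 bits
H(B) = 2.3129 bits

The distribution closer to uniform has higher entropy.
Answer: A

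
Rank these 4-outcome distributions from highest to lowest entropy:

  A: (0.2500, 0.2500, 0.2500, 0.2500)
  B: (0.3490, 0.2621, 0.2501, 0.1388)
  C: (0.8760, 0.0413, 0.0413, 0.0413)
A > B > C

Key insight: Entropy is maximized by uniform distributions and minimized by concentrated distributions.

- Uniform distributions have maximum entropy log₂(4) = 2.0000 bits
- The more "peaked" or concentrated a distribution, the lower its entropy

Entropies:
  H(A) = 2.0000 bits
  H(B) = 1.9318 bits
  H(C) = 0.7373 bits

Ranking: A > B > C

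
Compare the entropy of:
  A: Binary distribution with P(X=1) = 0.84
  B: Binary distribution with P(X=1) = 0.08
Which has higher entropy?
A

For binary distributions, entropy is maximized at p=0.5 and decreases as p moves toward 0 or 1.

H(A) = H(0.84) = 0.6343 bits
H(B) = H(0.08) = 0.4022 bits

Distribution A (p=0.84) is closer to uniform (p=0.5), so it has higher entropy.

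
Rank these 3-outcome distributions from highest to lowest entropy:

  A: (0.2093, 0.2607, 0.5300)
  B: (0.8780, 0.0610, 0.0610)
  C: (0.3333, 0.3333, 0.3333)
C > A > B

Key insight: Entropy is maximized by uniform distributions and minimized by concentrated distributions.

- Uniform distributions have maximum entropy log₂(3) = 1.5850 bits
- The more "peaked" or concentrated a distribution, the lower its entropy

Entropies:
  H(A) = 1.4633 bits
  H(B) = 0.6571 bits
  H(C) = 1.5850 bits

Ranking: C > A > B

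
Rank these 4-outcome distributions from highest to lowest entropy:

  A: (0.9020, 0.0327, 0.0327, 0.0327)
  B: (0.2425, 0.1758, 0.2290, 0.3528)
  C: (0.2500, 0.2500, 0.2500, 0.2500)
C > B > A

Key insight: Entropy is maximized by uniform distributions and minimized by concentrated distributions.

- Uniform distributions have maximum entropy log₂(4) = 2.0000 bits
- The more "peaked" or concentrated a distribution, the lower its entropy

Entropies:
  H(A) = 0.6179 bits
  H(B) = 1.9538 bits
  H(C) = 2.0000 bits

Ranking: C > B > A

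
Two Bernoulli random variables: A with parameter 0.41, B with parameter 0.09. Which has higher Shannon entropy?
A

For binary distributions, entropy is maximized at p=0.5 and decreases as p moves toward 0 or 1.

H(A) = H(0.41) = 0.9765 bits
H(B) = H(0.09) = 0.4365 bits

Distribution A (p=0.41) is closer to uniform (p=0.5), so it has higher entropy.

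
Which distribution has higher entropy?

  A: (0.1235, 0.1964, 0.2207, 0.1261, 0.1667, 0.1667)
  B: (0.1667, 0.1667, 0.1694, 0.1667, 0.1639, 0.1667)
B

Both distributions are close to uniform, making this a harder comparison.

H(A) = 2.5532 bits
H(B) = 2.5849 bits

The distribution closer to uniform has higher entropy.
Answer: B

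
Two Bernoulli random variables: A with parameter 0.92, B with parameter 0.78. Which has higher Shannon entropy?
B

For binary distributions, entropy is maximized at p=0.5 and decreases as p moves toward 0 or 1.

H(A) = H(0.92) = 0.4022 bits
H(B) = H(0.78) = 0.7602 bits

Distribution B (p=0.78) is closer to uniform (p=0.5), so it has higher entropy.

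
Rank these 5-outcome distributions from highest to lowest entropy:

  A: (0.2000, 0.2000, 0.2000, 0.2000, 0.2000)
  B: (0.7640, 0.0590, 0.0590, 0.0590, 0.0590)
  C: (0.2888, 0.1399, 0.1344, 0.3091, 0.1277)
A > C > B

Key insight: Entropy is maximized by uniform distributions and minimized by concentrated distributions.

- Uniform distributions have maximum entropy log₂(5) = 2.3219 bits
- The more "peaked" or concentrated a distribution, the lower its entropy

Entropies:
  H(A) = 2.3219 bits
  H(B) = 1.2603 bits
  H(C) = 2.2064 bits

Ranking: A > C > B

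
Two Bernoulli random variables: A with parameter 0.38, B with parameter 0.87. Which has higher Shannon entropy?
A

For binary distributions, entropy is maximized at p=0.5 and decreases as p moves toward 0 or 1.

H(A) = H(0.38) = 0.9580 bits
H(B) = H(0.87) = 0.5574 bits

Distribution A (p=0.38) is closer to uniform (p=0.5), so it has higher entropy.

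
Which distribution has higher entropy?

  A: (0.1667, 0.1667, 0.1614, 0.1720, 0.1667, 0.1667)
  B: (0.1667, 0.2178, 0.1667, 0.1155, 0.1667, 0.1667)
A

Both distributions are close to uniform, making this a harder comparison.

H(A) = 2.5847 bits
H(B) = 2.5620 bits

The distribution closer to uniform has higher entropy.
Answer: A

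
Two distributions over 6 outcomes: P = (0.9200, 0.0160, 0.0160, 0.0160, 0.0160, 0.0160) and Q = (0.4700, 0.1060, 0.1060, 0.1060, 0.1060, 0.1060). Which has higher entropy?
Q

P is highly concentrated on one outcome (92%), making it nearly deterministic. Q spreads its mass more evenly (max 47%). The more spread-out distribution has higher entropy: H(P) ≈ 0.588 bits, H(Q) ≈ 2.228 bits.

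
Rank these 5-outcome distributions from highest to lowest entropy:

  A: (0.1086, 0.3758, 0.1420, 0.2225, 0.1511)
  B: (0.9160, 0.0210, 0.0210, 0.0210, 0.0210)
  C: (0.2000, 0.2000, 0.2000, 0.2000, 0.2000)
C > A > B

Key insight: Entropy is maximized by uniform distributions and minimized by concentrated distributions.

- Uniform distributions have maximum entropy log₂(5) = 2.3219 bits
- The more "peaked" or concentrated a distribution, the lower its entropy

Entropies:
  H(A) = 2.1727 bits
  H(B) = 0.5841 bits
  H(C) = 2.3219 bits

Ranking: C > A > B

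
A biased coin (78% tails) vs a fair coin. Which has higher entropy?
Fair coin

The fair coin is uniform (p=0.5), maximizing binary entropy at 1 bit. The biased coin has H(0.78) ≈ 0.760 bits — its outcome is more predictable, so its entropy is lower.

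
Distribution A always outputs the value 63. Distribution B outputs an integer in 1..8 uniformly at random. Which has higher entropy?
B

A is deterministic, so H(A) = 0. B is uniform over 8 outcomes, so H(B) = log₂(8) = 3.000 bits. Any distribution with genuine randomness has higher entropy than a deterministic one.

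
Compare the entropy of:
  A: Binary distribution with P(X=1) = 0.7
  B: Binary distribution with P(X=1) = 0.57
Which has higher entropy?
B

For binary distributions, entropy is maximized at p=0.5 and decreases as p moves toward 0 or 1.

H(A) = H(0.7) = 0.8813 bits
H(B) = H(0.57) = 0.9858 bits

Distribution B (p=0.57) is closer to uniform (p=0.5), so it has higher entropy.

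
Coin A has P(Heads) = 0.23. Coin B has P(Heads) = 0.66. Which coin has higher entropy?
B

For binary distributions, entropy is maximized at p=0.5 and decreases as p moves toward 0 or 1.

H(A) = H(0.23) = 0.7780 bits
H(B) = H(0.66) = 0.9248 bits

Distribution B (p=0.66) is closer to uniform (p=0.5), so it has higher entropy.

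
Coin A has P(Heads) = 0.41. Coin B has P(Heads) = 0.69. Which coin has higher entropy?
A

For binary distributions, entropy is maximized at p=0.5 and decreases as p moves toward 0 or 1.

H(A) = H(0.41) = 0.9765 bits
H(B) = H(0.69) = 0.8932 bits

Distribution A (p=0.41) is closer to uniform (p=0.5), so it has higher entropy.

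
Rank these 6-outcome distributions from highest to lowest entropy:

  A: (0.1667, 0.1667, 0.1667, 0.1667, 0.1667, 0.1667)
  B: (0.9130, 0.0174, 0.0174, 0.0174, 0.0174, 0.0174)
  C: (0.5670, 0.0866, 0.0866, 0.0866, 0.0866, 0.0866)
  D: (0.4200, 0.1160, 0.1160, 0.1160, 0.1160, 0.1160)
A > D > C > B

Key insight: Entropy is maximized by uniform distributions and minimized by concentrated distributions.

Entropies:
  H(A) = 2.5850 bits
  H(B) = 0.6284 bits
  H(C) = 1.9924 bits
  H(D) = 2.3282 bits

Ranking: A > D > C > B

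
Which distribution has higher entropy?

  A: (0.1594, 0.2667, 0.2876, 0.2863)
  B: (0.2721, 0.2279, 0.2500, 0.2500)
B

Both distributions are close to uniform, making this a harder comparison.

H(A) = 1.9644 bits
H(B) = 1.9972 bits

The distribution closer to uniform has higher entropy.
Answer: B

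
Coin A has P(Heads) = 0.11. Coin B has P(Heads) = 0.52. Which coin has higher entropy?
B

For binary distributions, entropy is maximized at p=0.5 and decreases as p moves toward 0 or 1.

H(A) = H(0.11) = 0.4999 bits
H(B) = H(0.52) = 0.9988 bits

Distribution B (p=0.52) is closer to uniform (p=0.5), so it has higher entropy.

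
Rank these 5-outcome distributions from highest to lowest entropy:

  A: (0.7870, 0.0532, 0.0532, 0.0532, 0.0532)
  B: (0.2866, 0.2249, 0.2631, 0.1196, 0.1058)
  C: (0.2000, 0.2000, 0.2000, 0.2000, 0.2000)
C > B > A

Key insight: Entropy is maximized by uniform distributions and minimized by concentrated distributions.

- Uniform distributions have maximum entropy log₂(5) = 2.3219 bits
- The more "peaked" or concentrated a distribution, the lower its entropy

Entropies:
  H(A) = 1.1732 bits
  H(B) = 2.2169 bits
  H(C) = 2.3219 bits

Ranking: C > B > A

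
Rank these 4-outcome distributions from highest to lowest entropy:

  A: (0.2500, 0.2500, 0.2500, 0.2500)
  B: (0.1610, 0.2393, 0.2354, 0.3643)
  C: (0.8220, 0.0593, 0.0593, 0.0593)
A > B > C

Key insight: Entropy is maximized by uniform distributions and minimized by concentrated distributions.

- Uniform distributions have maximum entropy log₂(4) = 2.0000 bits
- The more "peaked" or concentrated a distribution, the lower its entropy

Entropies:
  H(A) = 2.0000 bits
  H(B) = 1.9399 bits
  H(C) = 0.9578 bits

Ranking: A > B > C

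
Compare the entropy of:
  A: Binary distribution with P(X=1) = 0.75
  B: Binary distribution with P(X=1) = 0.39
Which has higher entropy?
B

For binary distributions, entropy is maximized at p=0.5 and decreases as p moves toward 0 or 1.

H(A) = H(0.75) = 0.8113 bits
H(B) = H(0.39) = 0.9648 bits

Distribution B (p=0.39) is closer to uniform (p=0.5), so it has higher entropy.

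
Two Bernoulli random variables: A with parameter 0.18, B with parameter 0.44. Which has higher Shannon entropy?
B

For binary distributions, entropy is maximized at p=0.5 and decreases as p moves toward 0 or 1.

H(A) = H(0.18) = 0.6801 bits
H(B) = H(0.44) = 0.9896 bits

Distribution B (p=0.44) is closer to uniform (p=0.5), so it has higher entropy.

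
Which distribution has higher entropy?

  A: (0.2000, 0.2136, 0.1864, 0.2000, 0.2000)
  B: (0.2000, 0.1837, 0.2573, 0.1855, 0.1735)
A

Both distributions are close to uniform, making this a harder comparison.

H(A) = 2.3206 bits
H(B) = 2.3067 bits

The distribution closer to uniform has higher entropy.
Answer: A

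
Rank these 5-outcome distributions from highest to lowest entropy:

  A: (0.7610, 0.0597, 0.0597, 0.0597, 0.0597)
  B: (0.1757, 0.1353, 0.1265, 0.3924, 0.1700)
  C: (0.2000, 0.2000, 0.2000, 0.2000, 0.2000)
C > B > A

Key insight: Entropy is maximized by uniform distributions and minimized by concentrated distributions.

- Uniform distributions have maximum entropy log₂(5) = 2.3219 bits
- The more "peaked" or concentrated a distribution, the lower its entropy

Entropies:
  H(A) = 1.2714 bits
  H(B) = 2.1728 bits
  H(C) = 2.3219 bits

Ranking: C > B > A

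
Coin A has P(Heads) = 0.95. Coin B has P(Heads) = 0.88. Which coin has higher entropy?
B

For binary distributions, entropy is maximized at p=0.5 and decreases as p moves toward 0 or 1.

H(A) = H(0.95) = 0.2864 bits
H(B) = H(0.88) = 0.5294 bits

Distribution B (p=0.88) is closer to uniform (p=0.5), so it has higher entropy.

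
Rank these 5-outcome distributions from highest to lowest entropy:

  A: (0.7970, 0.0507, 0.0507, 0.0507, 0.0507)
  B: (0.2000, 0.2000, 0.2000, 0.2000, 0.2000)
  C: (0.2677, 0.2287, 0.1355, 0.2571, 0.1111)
B > C > A

Key insight: Entropy is maximized by uniform distributions and minimized by concentrated distributions.

- Uniform distributions have maximum entropy log₂(5) = 2.3219 bits
- The more "peaked" or concentrated a distribution, the lower its entropy

Entropies:
  H(A) = 1.1339 bits
  H(B) = 2.3219 bits
  H(C) = 2.2424 bits

Ranking: B > C > A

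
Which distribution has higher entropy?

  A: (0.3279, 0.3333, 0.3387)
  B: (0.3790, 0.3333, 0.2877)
A

Both distributions are close to uniform, making this a harder comparison.

H(A) = 1.5848 bits
H(B) = 1.5759 bits

The distribution closer to uniform has higher entropy.
Answer: A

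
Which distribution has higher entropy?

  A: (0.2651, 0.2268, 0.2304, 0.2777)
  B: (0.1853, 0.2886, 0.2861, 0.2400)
A

Both distributions are close to uniform, making this a harder comparison.

H(A) = 1.9945 bits
H(B) = 1.9788 bits

The distribution closer to uniform has higher entropy.
Answer: A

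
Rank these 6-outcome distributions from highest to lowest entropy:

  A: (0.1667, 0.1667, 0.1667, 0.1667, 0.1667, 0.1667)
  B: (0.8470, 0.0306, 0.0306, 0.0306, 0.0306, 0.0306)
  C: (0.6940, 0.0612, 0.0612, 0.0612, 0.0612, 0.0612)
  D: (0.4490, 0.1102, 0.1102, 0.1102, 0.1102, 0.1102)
A > D > C > B

Key insight: Entropy is maximized by uniform distributions and minimized by concentrated distributions.

Entropies:
  H(A) = 2.5850 bits
  H(B) = 0.9726 bits
  H(C) = 1.5990 bits
  H(D) = 2.2719 bits

Ranking: A > D > C > B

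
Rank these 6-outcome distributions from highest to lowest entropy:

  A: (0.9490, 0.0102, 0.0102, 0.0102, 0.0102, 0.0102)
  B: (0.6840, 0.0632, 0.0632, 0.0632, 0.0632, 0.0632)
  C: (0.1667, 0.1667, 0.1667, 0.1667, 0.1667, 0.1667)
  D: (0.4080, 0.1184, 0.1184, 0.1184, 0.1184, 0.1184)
C > D > B > A

Key insight: Entropy is maximized by uniform distributions and minimized by concentrated distributions.

Entropies:
  H(A) = 0.4090 bits
  H(B) = 1.6337 bits
  H(C) = 2.5850 bits
  H(D) = 2.3500 bits

Ranking: C > D > B > A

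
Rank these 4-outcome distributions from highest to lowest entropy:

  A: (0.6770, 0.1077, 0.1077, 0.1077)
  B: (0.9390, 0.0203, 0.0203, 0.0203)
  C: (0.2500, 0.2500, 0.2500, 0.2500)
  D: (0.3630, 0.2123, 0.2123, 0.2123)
C > D > A > B

Key insight: Entropy is maximized by uniform distributions and minimized by concentrated distributions.

Entropies:
  H(A) = 1.4196 bits
  H(B) = 0.4281 bits
  H(C) = 2.0000 bits
  H(D) = 1.9548 bits

Ranking: C > D > A > B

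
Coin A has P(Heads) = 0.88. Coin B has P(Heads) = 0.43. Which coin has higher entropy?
B

For binary distributions, entropy is maximized at p=0.5 and decreases as p moves toward 0 or 1.

H(A) = H(0.88) = 0.5294 bits
H(B) = H(0.43) = 0.9858 bits

Distribution B (p=0.43) is closer to uniform (p=0.5), so it has higher entropy.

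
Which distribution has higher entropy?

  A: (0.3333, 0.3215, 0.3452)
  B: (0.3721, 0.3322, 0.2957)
A

Both distributions are close to uniform, making this a harder comparison.

H(A) = 1.5844 bits
H(B) = 1.5786 bits

The distribution closer to uniform has higher entropy.
Answer: A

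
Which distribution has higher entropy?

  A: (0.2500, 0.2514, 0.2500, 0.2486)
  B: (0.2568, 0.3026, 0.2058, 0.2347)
A

Both distributions are close to uniform, making this a harder comparison.

H(A) = 2.0000 bits
H(B) = 1.9857 bits

The distribution closer to uniform has higher entropy.
Answer: A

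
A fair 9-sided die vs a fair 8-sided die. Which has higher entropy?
9-sided die

Both are uniform distributions; for uniform over n outcomes, H = log₂(n). H(9-sided) = log₂(9) = 3.170 bits and H(8-sided) = log₂(8) = 3.000 bits. More outcomes in a uniform distribution means higher entropy.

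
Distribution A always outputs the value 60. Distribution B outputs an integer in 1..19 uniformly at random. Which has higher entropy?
B

A is deterministic, so H(A) = 0. B is uniform over 19 outcomes, so H(B) = log₂(19) = 4.248 bits. Any distribution with genuine randomness has higher entropy than a deterministic one.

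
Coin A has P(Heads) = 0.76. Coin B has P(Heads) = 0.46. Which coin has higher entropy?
B

For binary distributions, entropy is maximized at p=0.5 and decreases as p moves toward 0 or 1.

H(A) = H(0.76) = 0.7950 bits
H(B) = H(0.46) = 0.9954 bits

Distribution B (p=0.46) is closer to uniform (p=0.5), so it has higher entropy.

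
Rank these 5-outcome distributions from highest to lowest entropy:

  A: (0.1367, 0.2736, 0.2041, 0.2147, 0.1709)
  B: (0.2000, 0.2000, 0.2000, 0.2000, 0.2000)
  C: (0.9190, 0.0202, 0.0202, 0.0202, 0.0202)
B > A > C

Key insight: Entropy is maximized by uniform distributions and minimized by concentrated distributions.

- Uniform distributions have maximum entropy log₂(5) = 2.3219 bits
- The more "peaked" or concentrated a distribution, the lower its entropy

Entropies:
  H(A) = 2.2841 bits
  H(B) = 2.3219 bits
  H(C) = 0.5677 bits

Ranking: B > A > C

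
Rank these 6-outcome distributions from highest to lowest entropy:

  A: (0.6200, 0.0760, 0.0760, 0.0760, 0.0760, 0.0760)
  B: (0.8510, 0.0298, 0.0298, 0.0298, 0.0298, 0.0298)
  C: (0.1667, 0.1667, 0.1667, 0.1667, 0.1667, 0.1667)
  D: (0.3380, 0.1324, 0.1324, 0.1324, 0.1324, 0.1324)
C > D > A > B

Key insight: Entropy is maximized by uniform distributions and minimized by concentrated distributions.

Entropies:
  H(A) = 1.8404 bits
  H(B) = 0.9533 bits
  H(C) = 2.5850 bits
  H(D) = 2.4600 bits

Ranking: C > D > A > B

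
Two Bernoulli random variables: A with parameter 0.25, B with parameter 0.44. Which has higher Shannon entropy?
B

For binary distributions, entropy is maximized at p=0.5 and decreases as p moves toward 0 or 1.

H(A) = H(0.25) = 0.8113 bits
H(B) = H(0.44) = 0.9896 bits

Distribution B (p=0.44) is closer to uniform (p=0.5), so it has higher entropy.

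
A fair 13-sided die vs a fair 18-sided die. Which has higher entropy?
18-sided die

Both are uniform distributions; for uniform over n outcomes, H = log₂(n). H(13-sided) = log₂(13) = 3.700 bits and H(18-sided) = log₂(18) = 4.170 bits. More outcomes in a uniform distribution means higher entropy.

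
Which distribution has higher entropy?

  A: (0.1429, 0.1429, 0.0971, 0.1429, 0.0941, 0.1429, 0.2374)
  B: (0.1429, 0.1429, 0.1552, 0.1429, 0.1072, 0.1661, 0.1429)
B

Both distributions are close to uniform, making this a harder comparison.

H(A) = 2.7441 bits
H(B) = 2.7970 bits

The distribution closer to uniform has higher entropy.
Answer: B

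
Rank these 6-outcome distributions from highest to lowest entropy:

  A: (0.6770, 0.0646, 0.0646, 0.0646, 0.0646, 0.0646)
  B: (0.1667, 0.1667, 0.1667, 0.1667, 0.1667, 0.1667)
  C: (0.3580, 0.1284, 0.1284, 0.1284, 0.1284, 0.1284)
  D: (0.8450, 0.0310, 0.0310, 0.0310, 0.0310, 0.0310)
B > C > A > D

Key insight: Entropy is maximized by uniform distributions and minimized by concentrated distributions.

Entropies:
  H(A) = 1.6576 bits
  H(B) = 2.5850 bits
  H(C) = 2.4317 bits
  H(D) = 0.9821 bits

Ranking: B > C > A > D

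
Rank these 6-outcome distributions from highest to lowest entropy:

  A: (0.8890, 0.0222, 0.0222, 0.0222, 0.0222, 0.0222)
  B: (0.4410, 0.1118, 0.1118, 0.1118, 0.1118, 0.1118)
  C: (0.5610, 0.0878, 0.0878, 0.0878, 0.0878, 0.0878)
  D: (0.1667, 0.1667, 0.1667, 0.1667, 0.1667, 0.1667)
D > B > C > A

Key insight: Entropy is maximized by uniform distributions and minimized by concentrated distributions.

Entropies:
  H(A) = 0.7607 bits
  H(B) = 2.2879 bits
  H(C) = 2.0086 bits
  H(D) = 2.5850 bits

Ranking: D > B > C > A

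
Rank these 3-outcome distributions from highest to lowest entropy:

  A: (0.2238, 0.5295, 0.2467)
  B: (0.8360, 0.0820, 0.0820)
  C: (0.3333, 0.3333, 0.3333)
C > A > B

Key insight: Entropy is maximized by uniform distributions and minimized by concentrated distributions.

- Uniform distributions have maximum entropy log₂(3) = 1.5850 bits
- The more "peaked" or concentrated a distribution, the lower its entropy

Entropies:
  H(A) = 1.4672 bits
  H(B) = 0.8078 bits
  H(C) = 1.5850 bits

Ranking: C > A > B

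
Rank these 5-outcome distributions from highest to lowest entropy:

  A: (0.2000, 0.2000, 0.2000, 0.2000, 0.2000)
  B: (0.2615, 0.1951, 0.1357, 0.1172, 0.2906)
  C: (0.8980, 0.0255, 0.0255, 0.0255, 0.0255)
A > B > C

Key insight: Entropy is maximized by uniform distributions and minimized by concentrated distributions.

- Uniform distributions have maximum entropy log₂(5) = 2.3219 bits
- The more "peaked" or concentrated a distribution, the lower its entropy

Entropies:
  H(A) = 2.3219 bits
  H(B) = 2.2375 bits
  H(C) = 0.6793 bits

Ranking: A > B > C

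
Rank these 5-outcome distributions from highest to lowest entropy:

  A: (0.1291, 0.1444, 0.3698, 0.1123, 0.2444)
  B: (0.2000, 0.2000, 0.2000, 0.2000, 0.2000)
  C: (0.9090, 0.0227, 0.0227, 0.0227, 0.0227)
B > A > C

Key insight: Entropy is maximized by uniform distributions and minimized by concentrated distributions.

- Uniform distributions have maximum entropy log₂(5) = 2.3219 bits
- The more "peaked" or concentrated a distribution, the lower its entropy

Entropies:
  H(A) = 2.1662 bits
  H(B) = 2.3219 bits
  H(C) = 0.6218 bits

Ranking: B > A > C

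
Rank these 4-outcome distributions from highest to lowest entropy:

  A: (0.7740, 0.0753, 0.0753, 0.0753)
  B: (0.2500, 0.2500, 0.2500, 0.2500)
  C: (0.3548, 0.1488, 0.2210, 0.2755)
B > C > A

Key insight: Entropy is maximized by uniform distributions and minimized by concentrated distributions.

- Uniform distributions have maximum entropy log₂(4) = 2.0000 bits
- The more "peaked" or concentrated a distribution, the lower its entropy

Entropies:
  H(A) = 1.1292 bits
  H(B) = 2.0000 bits
  H(C) = 1.9331 bits

Ranking: B > C > A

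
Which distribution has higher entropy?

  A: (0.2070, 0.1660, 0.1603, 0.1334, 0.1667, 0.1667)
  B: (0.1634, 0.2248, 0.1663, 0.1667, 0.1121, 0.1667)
A

Both distributions are close to uniform, making this a harder comparison.

H(A) = 2.5731 bits
H(B) = 2.5572 bits

The distribution closer to uniform has higher entropy.
Answer: A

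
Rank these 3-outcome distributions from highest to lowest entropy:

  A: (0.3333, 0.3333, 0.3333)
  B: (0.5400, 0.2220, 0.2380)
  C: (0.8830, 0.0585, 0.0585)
A > B > C

Key insight: Entropy is maximized by uniform distributions and minimized by concentrated distributions.

- Uniform distributions have maximum entropy log₂(3) = 1.5850 bits
- The more "peaked" or concentrated a distribution, the lower its entropy

Entropies:
  H(A) = 1.5850 bits
  H(B) = 1.4550 bits
  H(C) = 0.6377 bits

Ranking: A > B > C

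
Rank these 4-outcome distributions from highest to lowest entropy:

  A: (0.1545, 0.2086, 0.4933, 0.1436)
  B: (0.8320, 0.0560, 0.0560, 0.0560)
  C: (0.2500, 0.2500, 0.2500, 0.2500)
C > A > B

Key insight: Entropy is maximized by uniform distributions and minimized by concentrated distributions.

- Uniform distributions have maximum entropy log₂(4) = 2.0000 bits
- The more "peaked" or concentrated a distribution, the lower its entropy

Entropies:
  H(A) = 1.7929 bits
  H(B) = 0.9194 bits
  H(C) = 2.0000 bits

Ranking: C > A > B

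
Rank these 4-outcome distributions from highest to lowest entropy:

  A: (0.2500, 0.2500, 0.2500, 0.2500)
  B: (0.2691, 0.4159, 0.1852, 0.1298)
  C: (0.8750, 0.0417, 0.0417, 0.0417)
A > B > C

Key insight: Entropy is maximized by uniform distributions and minimized by concentrated distributions.

- Uniform distributions have maximum entropy log₂(4) = 2.0000 bits
- The more "peaked" or concentrated a distribution, the lower its entropy

Entropies:
  H(A) = 2.0000 bits
  H(B) = 1.8689 bits
  H(C) = 0.7417 bits

Ranking: A > B > C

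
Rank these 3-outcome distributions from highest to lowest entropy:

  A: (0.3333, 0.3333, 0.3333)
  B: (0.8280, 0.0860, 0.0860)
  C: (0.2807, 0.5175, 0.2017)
A > C > B

Key insight: Entropy is maximized by uniform distributions and minimized by concentrated distributions.

- Uniform distributions have maximum entropy log₂(3) = 1.5850 bits
- The more "peaked" or concentrated a distribution, the lower its entropy

Entropies:
  H(A) = 1.5850 bits
  H(B) = 0.8343 bits
  H(C) = 1.4722 bits

Ranking: A > C > B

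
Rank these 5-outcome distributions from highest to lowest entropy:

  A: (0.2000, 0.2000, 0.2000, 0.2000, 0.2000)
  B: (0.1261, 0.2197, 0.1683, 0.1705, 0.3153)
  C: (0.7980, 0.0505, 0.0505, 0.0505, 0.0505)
A > B > C

Key insight: Entropy is maximized by uniform distributions and minimized by concentrated distributions.

- Uniform distributions have maximum entropy log₂(5) = 2.3219 bits
- The more "peaked" or concentrated a distribution, the lower its entropy

Entropies:
  H(A) = 2.3219 bits
  H(B) = 2.2500 bits
  H(C) = 1.1299 bits

Ranking: A > B > C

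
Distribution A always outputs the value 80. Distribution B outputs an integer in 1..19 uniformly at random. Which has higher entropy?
B

A is deterministic, so H(A) = 0. B is uniform over 19 outcomes, so H(B) = log₂(19) = 4.248 bits. Any distribution with genuine randomness has higher entropy than a deterministic one.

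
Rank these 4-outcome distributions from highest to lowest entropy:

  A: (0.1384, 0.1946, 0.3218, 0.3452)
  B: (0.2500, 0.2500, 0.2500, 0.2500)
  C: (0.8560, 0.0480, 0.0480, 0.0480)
B > A > C

Key insight: Entropy is maximized by uniform distributions and minimized by concentrated distributions.

- Uniform distributions have maximum entropy log₂(4) = 2.0000 bits
- The more "peaked" or concentrated a distribution, the lower its entropy

Entropies:
  H(A) = 1.9105 bits
  H(B) = 2.0000 bits
  H(C) = 0.8229 bits

Ranking: B > A > C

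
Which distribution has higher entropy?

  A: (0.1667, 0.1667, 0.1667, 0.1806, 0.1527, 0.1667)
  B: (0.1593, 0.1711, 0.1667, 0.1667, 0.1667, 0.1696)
B

Both distributions are close to uniform, making this a harder comparison.

H(A) = 2.5833 bits
H(B) = 2.5846 bits

The distribution closer to uniform has higher entropy.
Answer: B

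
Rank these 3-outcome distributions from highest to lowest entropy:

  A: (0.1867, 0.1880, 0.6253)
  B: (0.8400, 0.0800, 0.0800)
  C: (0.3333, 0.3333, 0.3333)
C > A > B

Key insight: Entropy is maximized by uniform distributions and minimized by concentrated distributions.

- Uniform distributions have maximum entropy log₂(3) = 1.5850 bits
- The more "peaked" or concentrated a distribution, the lower its entropy

Entropies:
  H(A) = 1.3289 bits
  H(B) = 0.7943 bits
  H(C) = 1.5850 bits

Ranking: C > A > B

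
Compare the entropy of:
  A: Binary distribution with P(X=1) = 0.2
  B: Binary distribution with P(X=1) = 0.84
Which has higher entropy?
A

For binary distributions, entropy is maximized at p=0.5 and decreases as p moves toward 0 or 1.

H(A) = H(0.2) = 0.7219 bits
H(B) = H(0.84) = 0.6343 bits

Distribution A (p=0.2) is closer to uniform (p=0.5), so it has higher entropy.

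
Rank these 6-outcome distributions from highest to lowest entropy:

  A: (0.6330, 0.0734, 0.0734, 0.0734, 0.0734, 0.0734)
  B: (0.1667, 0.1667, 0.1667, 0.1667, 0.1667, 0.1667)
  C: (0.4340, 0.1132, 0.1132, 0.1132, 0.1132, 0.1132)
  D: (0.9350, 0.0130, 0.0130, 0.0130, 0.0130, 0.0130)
B > C > A > D

Key insight: Entropy is maximized by uniform distributions and minimized by concentrated distributions.

Entropies:
  H(A) = 1.8005 bits
  H(B) = 2.5850 bits
  H(C) = 2.3016 bits
  H(D) = 0.4979 bits

Ranking: B > C > A > D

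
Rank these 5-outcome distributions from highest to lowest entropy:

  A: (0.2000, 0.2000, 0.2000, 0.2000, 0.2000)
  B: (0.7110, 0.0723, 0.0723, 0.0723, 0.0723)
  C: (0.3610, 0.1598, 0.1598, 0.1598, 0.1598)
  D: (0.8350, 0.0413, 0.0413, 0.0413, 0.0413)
A > C > B > D

Key insight: Entropy is maximized by uniform distributions and minimized by concentrated distributions.

Entropies:
  H(A) = 2.3219 bits
  H(B) = 1.4454 bits
  H(C) = 2.2215 bits
  H(D) = 0.9761 bits

Ranking: A > C > B > D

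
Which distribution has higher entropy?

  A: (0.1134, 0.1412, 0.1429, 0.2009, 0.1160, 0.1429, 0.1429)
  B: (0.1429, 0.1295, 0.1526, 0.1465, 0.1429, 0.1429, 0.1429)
B

Both distributions are close to uniform, making this a harder comparison.

H(A) = 2.7836 bits
H(B) = 2.8059 bits

The distribution closer to uniform has higher entropy.
Answer: B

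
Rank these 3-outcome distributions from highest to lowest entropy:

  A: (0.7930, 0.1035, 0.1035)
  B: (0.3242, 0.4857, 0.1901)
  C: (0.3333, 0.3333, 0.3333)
C > B > A

Key insight: Entropy is maximized by uniform distributions and minimized by concentrated distributions.

- Uniform distributions have maximum entropy log₂(3) = 1.5850 bits
- The more "peaked" or concentrated a distribution, the lower its entropy

Entropies:
  H(A) = 0.9427 bits
  H(B) = 1.4882 bits
  H(C) = 1.5850 bits

Ranking: C > B > A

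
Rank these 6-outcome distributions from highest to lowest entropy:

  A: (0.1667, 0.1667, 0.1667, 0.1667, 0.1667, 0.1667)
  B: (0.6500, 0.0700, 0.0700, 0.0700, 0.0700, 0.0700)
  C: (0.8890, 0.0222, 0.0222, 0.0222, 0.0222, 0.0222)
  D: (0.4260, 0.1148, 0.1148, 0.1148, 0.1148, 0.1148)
A > D > B > C

Key insight: Entropy is maximized by uniform distributions and minimized by concentrated distributions.

Entropies:
  H(A) = 2.5850 bits
  H(B) = 1.7467 bits
  H(C) = 0.7607 bits
  H(D) = 2.3169 bits

Ranking: A > D > B > C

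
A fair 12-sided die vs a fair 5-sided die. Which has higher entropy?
12-sided die

Both are uniform distributions; for uniform over n outcomes, H = log₂(n). H(12-sided) = log₂(12) = 3.585 bits and H(5-sided) = log₂(5) = 2.322 bits. More outcomes in a uniform distribution means higher entropy.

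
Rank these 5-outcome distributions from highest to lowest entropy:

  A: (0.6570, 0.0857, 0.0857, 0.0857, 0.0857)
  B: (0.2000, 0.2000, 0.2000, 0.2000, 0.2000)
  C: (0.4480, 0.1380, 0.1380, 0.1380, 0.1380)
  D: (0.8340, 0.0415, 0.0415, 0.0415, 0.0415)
B > C > A > D

Key insight: Entropy is maximized by uniform distributions and minimized by concentrated distributions.

Entropies:
  H(A) = 1.6137 bits
  H(B) = 2.3219 bits
  H(C) = 2.0962 bits
  H(D) = 0.9805 bits

Ranking: B > C > A > D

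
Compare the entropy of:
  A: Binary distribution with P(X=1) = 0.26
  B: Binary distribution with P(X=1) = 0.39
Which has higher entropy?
B

For binary distributions, entropy is maximized at p=0.5 and decreases as p moves toward 0 or 1.

H(A) = H(0.26) = 0.8267 bits
H(B) = H(0.39) = 0.9648 bits

Distribution B (p=0.39) is closer to uniform (p=0.5), so it has higher entropy.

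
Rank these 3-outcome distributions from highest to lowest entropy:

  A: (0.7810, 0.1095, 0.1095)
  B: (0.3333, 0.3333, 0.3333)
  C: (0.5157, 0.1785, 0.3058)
B > C > A

Key insight: Entropy is maximized by uniform distributions and minimized by concentrated distributions.

- Uniform distributions have maximum entropy log₂(3) = 1.5850 bits
- The more "peaked" or concentrated a distribution, the lower its entropy

Entropies:
  H(A) = 0.9773 bits
  H(B) = 1.5850 bits
  H(C) = 1.4591 bits

Ranking: B > C > A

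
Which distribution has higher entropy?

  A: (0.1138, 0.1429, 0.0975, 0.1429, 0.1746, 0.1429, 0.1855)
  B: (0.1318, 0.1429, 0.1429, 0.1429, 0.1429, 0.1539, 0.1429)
B

Both distributions are close to uniform, making this a harder comparison.

H(A) = 2.7779 bits
H(B) = 2.8061 bits

The distribution closer to uniform has higher entropy.
Answer: B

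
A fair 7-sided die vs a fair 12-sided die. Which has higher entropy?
12-sided die

Both are uniform distributions; for uniform over n outcomes, H = log₂(n). H(7-sided) = log₂(7) = 2.807 bits and H(12-sided) = log₂(12) = 3.585 bits. More outcomes in a uniform distribution means higher entropy.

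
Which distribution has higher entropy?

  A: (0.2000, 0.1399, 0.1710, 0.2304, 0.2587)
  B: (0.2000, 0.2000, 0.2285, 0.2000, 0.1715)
B

Both distributions are close to uniform, making this a harder comparison.

H(A) = 2.2896 bits
H(B) = 2.3160 bits

The distribution closer to uniform has higher entropy.
Answer: B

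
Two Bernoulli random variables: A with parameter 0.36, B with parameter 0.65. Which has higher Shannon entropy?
A

For binary distributions, entropy is maximized at p=0.5 and decreases as p moves toward 0 or 1.

H(A) = H(0.36) = 0.9427 bits
H(B) = H(0.65) = 0.9341 bits

Distribution A (p=0.36) is closer to uniform (p=0.5), so it has higher entropy.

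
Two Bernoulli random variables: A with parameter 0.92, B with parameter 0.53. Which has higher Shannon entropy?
B

For binary distributions, entropy is maximized at p=0.5 and decreases as p moves toward 0 or 1.

H(A) = H(0.92) = 0.4022 bits
H(B) = H(0.53) = 0.9974 bits

Distribution B (p=0.53) is closer to uniform (p=0.5), so it has higher entropy.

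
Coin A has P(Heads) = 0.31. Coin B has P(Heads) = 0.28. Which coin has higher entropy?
A

For binary distributions, entropy is maximized at p=0.5 and decreases as p moves toward 0 or 1.

H(A) = H(0.31) = 0.8932 bits
H(B) = H(0.28) = 0.8555 bits

Distribution A (p=0.31) is closer to uniform (p=0.5), so it has higher entropy.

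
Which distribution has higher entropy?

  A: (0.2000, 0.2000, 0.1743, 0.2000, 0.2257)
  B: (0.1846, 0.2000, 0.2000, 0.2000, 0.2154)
B

Both distributions are close to uniform, making this a harder comparison.

H(A) = 2.3171 bits
H(B) = 2.3202 bits

The distribution closer to uniform has higher entropy.
Answer: B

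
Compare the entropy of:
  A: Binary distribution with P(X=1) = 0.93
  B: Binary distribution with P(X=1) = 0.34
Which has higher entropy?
B

For binary distributions, entropy is maximized at p=0.5 and decreases as p moves toward 0 or 1.

H(A) = H(0.93) = 0.3659 bits
H(B) = H(0.34) = 0.9248 bits

Distribution B (p=0.34) is closer to uniform (p=0.5), so it has higher entropy.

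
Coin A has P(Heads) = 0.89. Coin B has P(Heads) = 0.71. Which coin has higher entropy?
B

For binary distributions, entropy is maximized at p=0.5 and decreases as p moves toward 0 or 1.

H(A) = H(0.89) = 0.4999 bits
H(B) = H(0.71) = 0.8687 bits

Distribution B (p=0.71) is closer to uniform (p=0.5), so it has higher entropy.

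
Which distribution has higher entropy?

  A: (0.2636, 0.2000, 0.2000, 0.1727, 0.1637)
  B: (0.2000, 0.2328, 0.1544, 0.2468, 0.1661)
A

Both distributions are close to uniform, making this a harder comparison.

H(A) = 2.3008 bits
H(B) = 2.2984 bits

The distribution closer to uniform has higher entropy.
Answer: A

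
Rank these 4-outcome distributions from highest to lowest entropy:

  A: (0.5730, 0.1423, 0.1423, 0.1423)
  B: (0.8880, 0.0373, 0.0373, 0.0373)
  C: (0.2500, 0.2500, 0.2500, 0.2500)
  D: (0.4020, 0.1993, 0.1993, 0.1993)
C > D > A > B

Key insight: Entropy is maximized by uniform distributions and minimized by concentrated distributions.

Entropies:
  H(A) = 1.6613 bits
  H(B) = 0.6834 bits
  H(C) = 2.0000 bits
  H(D) = 1.9199 bits

Ranking: C > D > A > B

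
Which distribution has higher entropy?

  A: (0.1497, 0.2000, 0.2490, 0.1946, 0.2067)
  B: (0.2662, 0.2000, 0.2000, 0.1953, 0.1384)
A

Both distributions are close to uniform, making this a harder comparison.

H(A) = 2.3036 bits
H(B) = 2.2922 bits

The distribution closer to uniform has higher entropy.
Answer: A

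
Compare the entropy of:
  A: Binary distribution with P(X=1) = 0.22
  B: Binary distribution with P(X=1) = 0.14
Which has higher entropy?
A

For binary distributions, entropy is maximized at p=0.5 and decreases as p moves toward 0 or 1.

H(A) = H(0.22) = 0.7602 bits
H(B) = H(0.14) = 0.5842 bits

Distribution A (p=0.22) is closer to uniform (p=0.5), so it has higher entropy.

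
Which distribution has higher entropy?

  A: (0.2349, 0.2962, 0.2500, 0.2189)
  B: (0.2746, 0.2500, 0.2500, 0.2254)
B

Both distributions are close to uniform, making this a harder comparison.

H(A) = 1.9906 bits
H(B) = 1.9965 bits

The distribution closer to uniform has higher entropy.
Answer: B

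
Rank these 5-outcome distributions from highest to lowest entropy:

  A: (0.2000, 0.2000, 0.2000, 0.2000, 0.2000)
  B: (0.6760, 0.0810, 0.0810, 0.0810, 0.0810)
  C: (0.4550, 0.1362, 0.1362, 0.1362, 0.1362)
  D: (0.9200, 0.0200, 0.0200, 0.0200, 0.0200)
A > C > B > D

Key insight: Entropy is maximized by uniform distributions and minimized by concentrated distributions.

Entropies:
  H(A) = 2.3219 bits
  H(B) = 1.5567 bits
  H(C) = 2.0841 bits
  H(D) = 0.5622 bits

Ranking: A > C > B > D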